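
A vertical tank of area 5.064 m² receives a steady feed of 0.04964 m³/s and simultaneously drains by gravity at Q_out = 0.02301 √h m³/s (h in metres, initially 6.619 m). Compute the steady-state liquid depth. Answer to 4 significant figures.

A dh/dt = Q_in − 0.02301 √h. Steady state requires inflow = outflow:
Q_in = 0.02301 √h_ss ⇒ √h_ss = 0.04964/0.02301 = 2.15732.
h_ss = 2.15732² = 4.65404 m. (Since h₀ = 6.619 m > h_ss, the level will fall toward this value.)

4.654 m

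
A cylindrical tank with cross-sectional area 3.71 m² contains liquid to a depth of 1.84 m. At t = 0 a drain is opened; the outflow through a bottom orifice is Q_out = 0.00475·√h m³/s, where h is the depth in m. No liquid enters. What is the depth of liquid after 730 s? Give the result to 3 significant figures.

0.791 m

Accumulation of liquid (constant cross-section A): A dh/dt = −0.00475 √h.
∫ h^(−1/2) dh = −(0.00475/A) ∫ dt, giving 2√h = 2√h₀ − (0.00475/A) t.
√h = √1.84 − 0.00475·730/(2·3.71) = 1.3565 − 0.46732 = 0.88915.
h = 0.88915² = 0.79058 m.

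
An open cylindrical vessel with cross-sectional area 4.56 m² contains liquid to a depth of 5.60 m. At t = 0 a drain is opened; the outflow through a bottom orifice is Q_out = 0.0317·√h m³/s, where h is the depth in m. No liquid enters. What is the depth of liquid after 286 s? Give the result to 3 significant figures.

1.88 m

Unsteady balance on liquid volume: A dh/dt = −0.0317 √h.
This is separable: 2 d(√h)/dt = −0.0317/A, so √h = √h₀ − (0.0317/(2A)) t.
√h = √5.60 − 0.0317·286/(2·4.56) = 2.3664 − 0.99410 = 1.3723.
h = 1.3723² = 1.8833 m.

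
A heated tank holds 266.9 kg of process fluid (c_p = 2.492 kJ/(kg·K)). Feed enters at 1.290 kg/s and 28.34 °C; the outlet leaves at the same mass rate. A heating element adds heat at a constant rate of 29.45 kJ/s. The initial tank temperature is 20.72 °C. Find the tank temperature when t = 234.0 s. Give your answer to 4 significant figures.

Unsteady energy balance on the tank contents: M c_p dT/dt = ṁ c_p (T_in − T) + 29.45.
Rearrange: dT/dt = (T_ss − T)/τ with τ = M/ṁ = 206.899 s and T_ss = T_in + Q̇/(ṁ c_p) = 37.5011 °C.
Integrating: T(t) = T_ss + (T₀ − T_ss) e^(−t/τ).
T(234.0) = 37.5011 + (-16.7811)·e^(−234.0/206.899) = 37.5011 + (-16.7811)·0.322715 = 32.0856 °C.

32.09 °C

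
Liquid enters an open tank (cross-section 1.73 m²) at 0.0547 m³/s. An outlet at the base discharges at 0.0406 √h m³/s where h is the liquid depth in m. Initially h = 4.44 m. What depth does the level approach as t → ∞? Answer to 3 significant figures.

A dh/dt = Q_in − 0.0406 √h. Steady state requires inflow = outflow:
Q_in = 0.0406 √h_ss ⇒ √h_ss = 0.0547/0.0406 = 1.3473.
h_ss = 1.3473² = 1.8152 m. (Since h₀ = 4.44 m > h_ss, the level will fall toward this value.)

1.82 m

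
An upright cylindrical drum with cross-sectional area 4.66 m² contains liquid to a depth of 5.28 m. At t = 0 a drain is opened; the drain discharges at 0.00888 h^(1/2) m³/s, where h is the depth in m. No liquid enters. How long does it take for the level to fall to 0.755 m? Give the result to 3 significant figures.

Accumulation of liquid (constant cross-section A): A dh/dt = −0.00888 √h.
Separate and integrate: 2(√h − √h₀) = −(0.00888/A) t.
t = 2A(√h₀ − √h)/0.00888 = 2·4.66·(√5.28 − √0.755)/0.00888
  = 9.3200 × (2.2978 − 0.86891) / 0.00888 = 1499.7 s.

1500 s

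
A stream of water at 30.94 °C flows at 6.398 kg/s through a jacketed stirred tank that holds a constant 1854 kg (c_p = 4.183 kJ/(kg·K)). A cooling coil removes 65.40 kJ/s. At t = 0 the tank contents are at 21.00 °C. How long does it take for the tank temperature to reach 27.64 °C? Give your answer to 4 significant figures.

M c_p dT/dt = ṁ c_p (T_in − T) − Q̇.
τ = M/ṁ = 289.778 s; T_ss = T_in − Q̇/(ṁ c_p) = 28.4963 °C.
T(t) = T_ss + (T₀ − T_ss) e^(−t/τ). Set T = 27.64:
e^(−t/τ) = (27.64 − 28.4963)/(21.00 − 28.4963) = 0.114231
t = −289.778 · ln(0.114231) = 628.682 s.

628.7 s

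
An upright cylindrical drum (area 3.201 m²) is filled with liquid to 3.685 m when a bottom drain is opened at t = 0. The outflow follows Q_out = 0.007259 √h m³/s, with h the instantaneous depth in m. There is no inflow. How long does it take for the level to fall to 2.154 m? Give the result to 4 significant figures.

398.6 s

A dh/dt = −Q_out = −0.007259 √h.
This is separable: 2 d(√h)/dt = −0.007259/A, so √h = √h₀ − (0.007259/(2A)) t.
t = 2A(√h₀ − √h)/0.007259 = 2·3.201·(√3.685 − √2.154)/0.007259
  = 6.40200 × (1.91964 − 1.46765) / 0.007259 = 398.623 s.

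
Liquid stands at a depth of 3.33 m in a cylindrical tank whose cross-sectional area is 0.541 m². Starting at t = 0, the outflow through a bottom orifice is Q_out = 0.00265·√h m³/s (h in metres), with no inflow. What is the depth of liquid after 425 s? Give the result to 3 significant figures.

Volume balance on the tank: A dh/dt = −0.00265 √h.
∫ h^(−1/2) dh = −(0.00265/A) ∫ dt, giving 2√h = 2√h₀ − (0.00265/A) t.
√h = √3.33 − 0.00265·425/(2·0.541) = 1.8248 − 1.0409 = 0.78393.
h = 0.78393² = 0.61455 m.

0.615 m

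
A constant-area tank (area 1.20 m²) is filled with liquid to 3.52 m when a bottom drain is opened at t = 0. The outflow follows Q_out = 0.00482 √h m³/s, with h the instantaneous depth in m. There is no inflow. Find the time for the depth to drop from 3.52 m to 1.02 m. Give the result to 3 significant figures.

Mass balance (ρ constant): A dh/dt = −0.00482 √h.
Separate and integrate: 2(√h − √h₀) = −(0.00482/A) t.
t = 2A(√h₀ − √h)/0.00482 = 2·1.20·(√3.52 − √1.02)/0.00482
  = 2.4000 × (1.8762 − 1.0100) / 0.00482 = 431.31 s.

431 s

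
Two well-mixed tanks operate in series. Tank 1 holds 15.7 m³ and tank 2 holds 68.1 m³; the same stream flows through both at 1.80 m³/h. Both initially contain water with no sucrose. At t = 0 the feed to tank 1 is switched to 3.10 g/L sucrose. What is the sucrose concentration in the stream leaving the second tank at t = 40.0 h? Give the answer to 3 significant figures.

Each tank obeys Vᵢ dCᵢ/dt = Q(Cᵢ₋₁ − Cᵢ), so τᵢ = Vᵢ/Q.
τ₁ = 15.7/1.80 = 8.7222 h; τ₂ = 68.1/1.80 = 37.833 h.
Solving the cascade with C₁(0)=C₂(0)=0 gives C₂(t) = C_in[1 − (τ₁ e^(−t/τ₁) − τ₂ e^(−t/τ₂))/(τ₁ − τ₂)].
At t = 40.0: e^(−t/τ₁) = 0.010194, e^(−t/τ₂) = 0.34740.
C₂ = 3.10·[1 − (8.7222·0.010194 − 37.833·0.34740)/(-29.111)] = 3.10·0.55156 = 1.7098 g/L.

1.71 g/L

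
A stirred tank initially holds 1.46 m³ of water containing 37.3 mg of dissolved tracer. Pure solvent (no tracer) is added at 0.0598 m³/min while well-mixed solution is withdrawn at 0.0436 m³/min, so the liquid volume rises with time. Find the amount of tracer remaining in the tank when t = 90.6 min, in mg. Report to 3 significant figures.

Let m(t) be the amount of tracer. Volume: V(t) = V₀ + (Q_in − Q_out) t = 1.46 + 0.016200 t; V(90.6) = 2.9277 m³.
No tracer enters, so dm/dt = −Q_out · (m/V).
Separate: dm/m = −Q_out dt/V(t) ⇒ ln(m/m₀) = −(Q_out/(Q_in−Q_out)) ln(V/V₀).
m = m₀ (V₀/V)^(Q_out/(Q_in−Q_out)) = 37.3 × (1.46/2.9277)^(2.6914) = 5.7338 mg.

5.73 mg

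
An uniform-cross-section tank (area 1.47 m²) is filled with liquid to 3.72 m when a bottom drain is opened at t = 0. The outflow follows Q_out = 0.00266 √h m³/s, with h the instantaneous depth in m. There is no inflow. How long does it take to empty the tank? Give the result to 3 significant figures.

2130 s

Volume balance on the tank: A dh/dt = −0.00266 √h.
This is separable: 2 d(√h)/dt = −0.00266/A, so √h = √h₀ − (0.00266/(2A)) t.
Tank is empty when √h = 0: t_empty = 2A√h₀/0.00266.
t_empty = 2·1.47·√3.72/0.00266 = 2.9400·1.9287/0.00266 = 2131.8 s.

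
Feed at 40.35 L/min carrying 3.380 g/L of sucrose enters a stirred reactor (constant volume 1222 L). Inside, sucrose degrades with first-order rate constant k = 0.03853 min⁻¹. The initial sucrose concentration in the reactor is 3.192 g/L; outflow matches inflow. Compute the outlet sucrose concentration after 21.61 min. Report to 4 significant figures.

Accumulation = in − out − consumed: V dC/dt = Q C_in − Q C − k V C.
This is linear with rate a = Q/V + k = 0.0715496 min⁻¹.
C_ss = Q C_in/(Q + kV) = 1.55985 g/L; C(t) = C_ss + (C₀ − C_ss) e^(−a t).
C(21.61) = 1.55985 + (1.63215)·e^(−0.0715496·21.61) = 1.55985 + (1.63215)·0.213059 = 1.90759 g/L.

1.908 g/L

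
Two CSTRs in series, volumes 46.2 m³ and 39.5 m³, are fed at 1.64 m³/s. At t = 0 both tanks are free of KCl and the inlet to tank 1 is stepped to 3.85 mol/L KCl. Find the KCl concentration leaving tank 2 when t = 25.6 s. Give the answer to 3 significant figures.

0.992 mol/L

Species balance on tank i: dCᵢ/dt = (Cᵢ₋₁ − Cᵢ)/τᵢ with τᵢ = Vᵢ/Q.
τ₁ = 46.2/1.64 = 28.171 s; τ₂ = 39.5/1.64 = 24.085 s.
Solving the cascade with C₁(0)=C₂(0)=0 gives C₂(t) = C_in[1 − (τ₁ e^(−t/τ₁) − τ₂ e^(−t/τ₂))/(τ₁ − τ₂)].
At t = 25.6: e^(−t/τ₁) = 0.40303, e^(−t/τ₂) = 0.34546.
C₂ = 3.85·[1 − (28.171·0.40303 − 24.085·0.34546)/(4.0854)] = 3.85·0.25755 = 0.99157 mol/L.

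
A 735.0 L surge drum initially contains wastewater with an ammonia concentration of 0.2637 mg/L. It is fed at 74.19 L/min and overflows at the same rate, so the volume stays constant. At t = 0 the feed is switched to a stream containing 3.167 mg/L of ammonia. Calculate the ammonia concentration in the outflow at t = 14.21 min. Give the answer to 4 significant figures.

2.475 mg/L

Transient balance on the dissolved component: V dC/dt = Q(C_in − C).
Time constant τ = V/Q = 735.0/74.19 = 9.90700 min.
Integrating: C(t) = C_in + (C₀ − C_in) e^(−t/τ).
C(14.21) = 3.167 + (0.2637 − 3.167)·e^(−14.21/9.90700) = 3.167 + (-2.90330)·0.238273 = 2.47522 mg/L.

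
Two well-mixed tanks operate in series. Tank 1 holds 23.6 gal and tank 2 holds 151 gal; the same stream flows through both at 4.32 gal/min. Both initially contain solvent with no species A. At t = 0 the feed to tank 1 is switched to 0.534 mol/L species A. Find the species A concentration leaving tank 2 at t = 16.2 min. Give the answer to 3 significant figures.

0.141 mol/L

Each tank obeys Vᵢ dCᵢ/dt = Q(Cᵢ₋₁ − Cᵢ), so τᵢ = Vᵢ/Q.
τ₁ = 23.6/4.32 = 5.4630 min; τ₂ = 151/4.32 = 34.954 min.
Tank 1: C₁ = C_in(1 − e^(−t/τ₁)). Tank 2 (τ₁ ≠ τ₂): C₂ = C_in[1 − (τ₁ e^(−t/τ₁) − τ₂ e^(−t/τ₂))/(τ₁ − τ₂)].
At t = 16.2: e^(−t/τ₁) = 0.051539, e^(−t/τ₂) = 0.62910.
C₂ = 0.534·[1 − (5.4630·0.051539 − 34.954·0.62910)/(-29.491)] = 0.534·0.26391 = 0.14093 mol/L.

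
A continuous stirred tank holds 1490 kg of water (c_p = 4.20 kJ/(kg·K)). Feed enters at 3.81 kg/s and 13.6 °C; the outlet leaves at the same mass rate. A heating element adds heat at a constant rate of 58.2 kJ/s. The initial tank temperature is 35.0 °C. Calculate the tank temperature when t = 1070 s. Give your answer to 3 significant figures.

M c_p dT/dt = ṁ c_p (T_in − T) + Q̇.
Rearrange: dT/dt = (T_ss − T)/τ with τ = M/ṁ = 391.08 s and T_ss = T_in + Q̇/(ṁ c_p) = 17.237 °C.
This is linear first-order; T(t) = T_ss + (T₀ − T_ss) e^(−t/τ).
T(1070) = 17.237 + (17.763)·e^(−1070/391.08) = 17.237 + (17.763)·0.064827 = 18.389 °C.

18.4 °C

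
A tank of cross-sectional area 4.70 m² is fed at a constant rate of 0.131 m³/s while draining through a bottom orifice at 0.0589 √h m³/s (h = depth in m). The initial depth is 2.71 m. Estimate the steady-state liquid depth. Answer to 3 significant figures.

Level balance: A dh/dt = 0.131 − 0.0589 √h. Setting dh/dt = 0:
Q_in = 0.0589 √h_ss ⇒ √h_ss = 0.131/0.0589 = 2.2241.
h_ss = 2.2241² = 4.9467 m. (Since h₀ = 2.71 m < h_ss, the level will rise toward this value.)

4.95 m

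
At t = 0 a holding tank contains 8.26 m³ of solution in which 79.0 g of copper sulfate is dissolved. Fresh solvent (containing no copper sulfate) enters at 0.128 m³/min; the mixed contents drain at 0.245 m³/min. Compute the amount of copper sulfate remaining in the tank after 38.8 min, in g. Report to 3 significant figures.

Let m(t) be the amount of copper sulfate. Volume: V(t) = V₀ + (Q_in − Q_out) t = 8.26 − 0.11700 t; V(38.8) = 3.7204 m³.
Species balance (pure solvent in): dm/dt = −Q_out · m/V(t).
Separate: dm/m = −Q_out dt/V(t) ⇒ ln(m/m₀) = −(Q_out/(Q_in−Q_out)) ln(V/V₀).
m = m₀ (V₀/V)^(Q_out/(Q_in−Q_out)) = 79.0 × (8.26/3.7204)^(-2.0940) = 14.869 g.

14.9 g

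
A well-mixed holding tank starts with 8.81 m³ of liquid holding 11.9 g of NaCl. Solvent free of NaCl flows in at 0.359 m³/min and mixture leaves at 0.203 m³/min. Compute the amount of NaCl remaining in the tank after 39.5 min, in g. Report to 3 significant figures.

5.97 g

Let m(t) be the amount of NaCl. Volume: V(t) = V₀ + (Q_in − Q_out) t = 8.81 + 0.15600 t; V(39.5) = 14.972 m³.
Solute balance: dm/dt = 0 − Q_out C = −Q_out m/V(t).
Separate: dm/m = −Q_out dt/V(t) ⇒ ln(m/m₀) = −(Q_out/(Q_in−Q_out)) ln(V/V₀).
m = m₀ (V₀/V)^(Q_out/(Q_in−Q_out)) = 11.9 × (8.81/14.972)^(1.3013) = 5.9684 g.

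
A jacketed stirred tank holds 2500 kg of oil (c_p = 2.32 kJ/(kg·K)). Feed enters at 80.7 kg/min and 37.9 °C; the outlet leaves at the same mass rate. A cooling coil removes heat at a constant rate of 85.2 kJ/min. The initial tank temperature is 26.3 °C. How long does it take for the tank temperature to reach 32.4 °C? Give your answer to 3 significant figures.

24.6 min

First-law balance (no shaft work): M c_p dT/dt = ṁ c_p (T_in − T) − 85.2.
τ = M/ṁ = 30.979 min; T_ss = T_in − Q̇/(ṁ c_p) = 37.445 °C.
T(t) = T_ss + (T₀ − T_ss) e^(−t/τ). Set T = 32.4:
e^(−t/τ) = (32.4 − 37.445)/(26.3 − 37.445) = 0.45267
t = −30.979 · ln(0.45267) = 24.554 min.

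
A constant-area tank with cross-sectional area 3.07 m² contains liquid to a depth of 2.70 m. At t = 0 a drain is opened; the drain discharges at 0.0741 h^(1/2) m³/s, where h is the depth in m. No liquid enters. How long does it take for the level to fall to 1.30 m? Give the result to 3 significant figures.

41.7 s

Unsteady balance on liquid volume: A dh/dt = −0.0741 √h.
∫ h^(−1/2) dh = −(0.0741/A) ∫ dt, giving 2√h = 2√h₀ − (0.0741/A) t.
t = 2A(√h₀ − √h)/0.0741 = 2·3.07·(√2.70 − √1.30)/0.0741
  = 6.1400 × (1.6432 − 1.1402) / 0.0741 = 41.678 s.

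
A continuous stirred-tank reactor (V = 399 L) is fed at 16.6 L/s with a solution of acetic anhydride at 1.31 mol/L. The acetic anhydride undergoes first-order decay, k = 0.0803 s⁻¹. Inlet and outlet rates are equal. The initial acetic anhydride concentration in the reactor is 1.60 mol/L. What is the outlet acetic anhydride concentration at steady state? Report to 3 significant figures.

0.447 mol/L

V dC/dt = Q(C_in − C) − k V C.
Steady state (dC/dt = 0): C_ss = Q C_in/(Q + kV) = C_in/(1 + kV/Q).
C_ss = 16.6·1.31/(16.6 + 0.0803·399) = 21.746/48.640 = 0.44708 mol/L.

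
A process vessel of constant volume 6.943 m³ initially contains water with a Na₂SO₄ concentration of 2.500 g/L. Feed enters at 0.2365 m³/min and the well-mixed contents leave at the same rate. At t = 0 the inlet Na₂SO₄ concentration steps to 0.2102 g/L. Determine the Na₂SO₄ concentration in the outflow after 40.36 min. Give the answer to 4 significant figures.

Unsteady species balance (constant V, well mixed): V dC/dt = Q(C_in − C).
So dC/dt = (C_in − C)/τ with τ = V/Q = 6.943/0.2365 = 29.3573 min.
C approaches C_in exponentially: C(t) = C_in + (C₀ − C_in) e^(−t/τ).
C(40.36) = 0.2102 + (2.500 − 0.2102)·e^(−40.36/29.3573) = 0.2102 + (2.28980)·0.252894 = 0.789276 g/L.

0.7893 g/L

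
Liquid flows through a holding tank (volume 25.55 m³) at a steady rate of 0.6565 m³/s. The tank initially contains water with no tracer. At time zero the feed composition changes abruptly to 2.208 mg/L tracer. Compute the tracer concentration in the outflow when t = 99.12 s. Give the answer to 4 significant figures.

Species balance on the tank: V dC/dt = Q(C_in − C).
So dC/dt = (C_in − C)/τ with τ = V/Q = 25.55/0.6565 = 38.9185 s.
This is linear first-order; C(t) = C_in + (C₀ − C_in) e^(−t/τ).
C(99.12) = 2.208 + (0 − 2.208)·e^(−99.12/38.9185) = 2.208 + (-2.20800)·0.0783272 = 2.03505 mg/L.

2.035 mg/L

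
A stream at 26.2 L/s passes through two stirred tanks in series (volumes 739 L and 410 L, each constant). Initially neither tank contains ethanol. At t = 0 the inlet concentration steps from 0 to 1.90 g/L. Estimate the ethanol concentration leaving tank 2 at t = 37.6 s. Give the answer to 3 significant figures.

Each tank obeys Vᵢ dCᵢ/dt = Q(Cᵢ₋₁ − Cᵢ), so τᵢ = Vᵢ/Q.
τ₁ = 739/26.2 = 28.206 s; τ₂ = 410/26.2 = 15.649 s.
Tank 1: C₁ = C_in(1 − e^(−t/τ₁)). Tank 2 (τ₁ ≠ τ₂): C₂ = C_in[1 − (τ₁ e^(−t/τ₁) − τ₂ e^(−t/τ₂))/(τ₁ − τ₂)].
At t = 37.6: e^(−t/τ₁) = 0.26367, e^(−t/τ₂) = 0.090470.
C₂ = 1.90·[1 − (28.206·0.26367 − 15.649·0.090470)/(12.557)] = 1.90·0.52048 = 0.98891 g/L.

0.989 g/L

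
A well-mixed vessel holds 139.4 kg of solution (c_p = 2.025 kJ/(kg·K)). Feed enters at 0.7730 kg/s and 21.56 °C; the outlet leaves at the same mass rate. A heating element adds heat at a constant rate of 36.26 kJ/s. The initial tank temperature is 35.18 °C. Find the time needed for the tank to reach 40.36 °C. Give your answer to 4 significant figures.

Heat balance on the well-mixed liquid: M c_p dT/dt = ṁ c_p (T_in − T) + 36.26.
τ = M/ṁ = 180.336 s; T_ss = T_in + Q̇/(ṁ c_p) = 44.7245 °C.
T(t) = T_ss + (T₀ − T_ss) e^(−t/τ). Set T = 40.36:
e^(−t/τ) = (40.36 − 44.7245)/(35.18 − 44.7245) = 0.457280
t = −180.336 · ln(0.457280) = 141.106 s.

141.1 s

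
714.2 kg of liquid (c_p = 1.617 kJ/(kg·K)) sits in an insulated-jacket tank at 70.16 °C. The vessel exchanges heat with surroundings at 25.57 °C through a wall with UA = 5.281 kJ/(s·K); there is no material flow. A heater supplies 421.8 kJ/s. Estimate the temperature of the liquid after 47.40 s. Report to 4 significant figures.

Lumped-capacitance energy balance: M c_p dT/dt = UA(T_amb − T) + Q̇.
dT/dt = (T_ss − T)/τ with T_ss = T_amb + Q̇/UA = 25.57 + 421.8/5.281 = 105.441 °C, τ = M c_p/UA = 714.2·1.617/5.281 = 218.682 s.
Solution: T(t) = T_ss + (T₀ − T_ss) e^(−t/τ).
T(47.40) = 105.441 + (-35.2812)·0.805129 = 77.0353 °C.

77.04 °C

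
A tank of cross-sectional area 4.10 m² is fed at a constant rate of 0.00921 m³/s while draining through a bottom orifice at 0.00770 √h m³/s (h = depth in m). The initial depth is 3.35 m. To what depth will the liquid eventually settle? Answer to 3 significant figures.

1.43 m

Volume balance on the tank: A dh/dt = Q_in − 0.00770 √h. At steady state dh/dt = 0:
Q_in = 0.00770 √h_ss ⇒ √h_ss = 0.00921/0.00770 = 1.1961.
h_ss = 1.1961² = 1.4307 m. (Since h₀ = 3.35 m > h_ss, the level will fall toward this value.)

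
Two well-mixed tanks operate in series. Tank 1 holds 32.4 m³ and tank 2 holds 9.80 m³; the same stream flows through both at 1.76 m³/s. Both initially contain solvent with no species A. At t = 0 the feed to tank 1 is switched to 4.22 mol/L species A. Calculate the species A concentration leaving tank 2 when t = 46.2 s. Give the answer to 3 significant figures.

3.73 mol/L

Time constants: τᵢ = Vᵢ/Q for each well-mixed tank.
τ₁ = 32.4/1.76 = 18.409 s; τ₂ = 9.80/1.76 = 5.5682 s.
Solving the cascade with C₁(0)=C₂(0)=0 gives C₂(t) = C_in[1 − (τ₁ e^(−t/τ₁) − τ₂ e^(−t/τ₂))/(τ₁ − τ₂)].
At t = 46.2: e^(−t/τ₁) = 0.081298, e^(−t/τ₂) = 0.00024923.
C₂ = 4.22·[1 − (18.409·0.081298 − 5.5682·0.00024923)/(12.841)] = 4.22·0.88356 = 3.7286 mol/L.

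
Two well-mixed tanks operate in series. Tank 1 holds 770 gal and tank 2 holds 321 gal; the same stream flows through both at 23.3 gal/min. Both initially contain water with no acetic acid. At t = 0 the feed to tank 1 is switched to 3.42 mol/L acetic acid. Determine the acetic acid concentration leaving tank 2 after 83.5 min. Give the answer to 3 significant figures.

Species balance on tank i: dCᵢ/dt = (Cᵢ₋₁ − Cᵢ)/τᵢ with τᵢ = Vᵢ/Q.
τ₁ = 770/23.3 = 33.047 min; τ₂ = 321/23.3 = 13.777 min.
Solving the cascade with C₁(0)=C₂(0)=0 gives C₂(t) = C_in[1 − (τ₁ e^(−t/τ₁) − τ₂ e^(−t/τ₂))/(τ₁ − τ₂)].
At t = 83.5: e^(−t/τ₁) = 0.079923, e^(−t/τ₂) = 0.0023323.
C₂ = 3.42·[1 − (33.047·0.079923 − 13.777·0.0023323)/(19.270)] = 3.42·0.86461 = 2.9569 mol/L.

2.96 mol/L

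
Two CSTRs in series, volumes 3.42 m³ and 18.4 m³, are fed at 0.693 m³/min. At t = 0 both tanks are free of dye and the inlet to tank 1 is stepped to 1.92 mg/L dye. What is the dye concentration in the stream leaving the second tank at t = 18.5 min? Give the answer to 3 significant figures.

0.755 mg/L

Time constants: τᵢ = Vᵢ/Q for each well-mixed tank.
τ₁ = 3.42/0.693 = 4.9351 min; τ₂ = 18.4/0.693 = 26.551 min.
Tank 1: C₁ = C_in(1 − e^(−t/τ₁)). Tank 2 (τ₁ ≠ τ₂): C₂ = C_in[1 − (τ₁ e^(−t/τ₁) − τ₂ e^(−t/τ₂))/(τ₁ − τ₂)].
At t = 18.5: e^(−t/τ₁) = 0.023549, e^(−t/τ₂) = 0.49819.
C₂ = 1.92·[1 − (4.9351·0.023549 − 26.551·0.49819)/(-21.616)] = 1.92·0.39344 = 0.75541 mg/L.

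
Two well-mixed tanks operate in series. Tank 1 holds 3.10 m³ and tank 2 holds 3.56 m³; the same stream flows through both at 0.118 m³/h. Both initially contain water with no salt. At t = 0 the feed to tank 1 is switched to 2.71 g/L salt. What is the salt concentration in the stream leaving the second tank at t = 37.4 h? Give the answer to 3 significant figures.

1.04 g/L

Species balance on tank i: dCᵢ/dt = (Cᵢ₋₁ − Cᵢ)/τᵢ with τᵢ = Vᵢ/Q.
τ₁ = 3.10/0.118 = 26.271 h; τ₂ = 3.56/0.118 = 30.169 h.
Tank 1: C₁ = C_in(1 − e^(−t/τ₁)). Tank 2 (τ₁ ≠ τ₂): C₂ = C_in[1 − (τ₁ e^(−t/τ₁) − τ₂ e^(−t/τ₂))/(τ₁ − τ₂)].
At t = 37.4: e^(−t/τ₁) = 0.24084, e^(−t/τ₂) = 0.28948.
C₂ = 2.71·[1 − (26.271·0.24084 − 30.169·0.28948)/(-3.8983)] = 2.71·0.38273 = 1.0372 g/L.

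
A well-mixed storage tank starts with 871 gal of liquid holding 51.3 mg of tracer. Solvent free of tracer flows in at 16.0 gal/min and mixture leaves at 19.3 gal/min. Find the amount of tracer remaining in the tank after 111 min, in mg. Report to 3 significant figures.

Let m(t) be the amount of tracer. Volume: V(t) = V₀ + (Q_in − Q_out) t = 871 − 3.3000 t; V(111) = 504.70 gal.
Solute balance: dm/dt = 0 − Q_out C = −Q_out m/V(t).
Separate: dm/m = −Q_out dt/V(t) ⇒ ln(m/m₀) = −(Q_out/(Q_in−Q_out)) ln(V/V₀).
m = m₀ (V₀/V)^(Q_out/(Q_in−Q_out)) = 51.3 × (871/504.70)^(-5.8485) = 2.1092 mg.

2.11 mg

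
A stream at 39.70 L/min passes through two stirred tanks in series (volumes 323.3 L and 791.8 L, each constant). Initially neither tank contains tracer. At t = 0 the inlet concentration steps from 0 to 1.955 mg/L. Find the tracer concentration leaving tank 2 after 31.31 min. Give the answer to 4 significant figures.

Species balance on tank i: dCᵢ/dt = (Cᵢ₋₁ − Cᵢ)/τᵢ with τᵢ = Vᵢ/Q.
τ₁ = 323.3/39.70 = 8.14358 min; τ₂ = 791.8/39.70 = 19.9446 min.
Solving the cascade with C₁(0)=C₂(0)=0 gives C₂(t) = C_in[1 − (τ₁ e^(−t/τ₁) − τ₂ e^(−t/τ₂))/(τ₁ − τ₂)].
At t = 31.31: e^(−t/τ₁) = 0.0213918, e^(−t/τ₂) = 0.208076.
C₂ = 1.955·[1 − (8.14358·0.0213918 − 19.9446·0.208076)/(-11.8010)] = 1.955·0.663097 = 1.29636 mg/L.

1.296 mg/L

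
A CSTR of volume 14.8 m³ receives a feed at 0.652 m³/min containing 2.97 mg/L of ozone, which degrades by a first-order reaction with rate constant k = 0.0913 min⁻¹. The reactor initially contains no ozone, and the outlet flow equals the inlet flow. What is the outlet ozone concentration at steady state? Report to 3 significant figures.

0.967 mg/L

Accumulation = in − out − consumed: V dC/dt = Q C_in − Q C − k V C.
At steady state: 0 = Q C_in − (Q + kV) C_ss, so C_ss = Q C_in/(Q + kV).
C_ss = 0.652·2.97/(0.652 + 0.0913·14.8) = 1.9364/2.0032 = 0.96665 mg/L.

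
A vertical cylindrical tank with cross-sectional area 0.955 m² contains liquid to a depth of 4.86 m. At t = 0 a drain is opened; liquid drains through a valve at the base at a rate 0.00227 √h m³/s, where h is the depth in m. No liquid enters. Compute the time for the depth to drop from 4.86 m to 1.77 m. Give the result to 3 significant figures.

Unsteady balance on liquid volume: A dh/dt = −0.00227 √h.
Separate and integrate: 2(√h − √h₀) = −(0.00227/A) t.
t = 2A(√h₀ − √h)/0.00227 = 2·0.955·(√4.86 − √1.77)/0.00227
  = 1.9100 × (2.2045 − 1.3304) / 0.00227 = 735.50 s.

735 s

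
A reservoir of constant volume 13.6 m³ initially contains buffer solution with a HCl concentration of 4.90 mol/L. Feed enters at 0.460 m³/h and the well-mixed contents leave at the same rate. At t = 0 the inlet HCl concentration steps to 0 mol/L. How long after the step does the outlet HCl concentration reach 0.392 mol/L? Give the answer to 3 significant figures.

Accumulation = in − out for the solute gives V dC/dt = Q(C_in − C), so τ = V/Q = 29.565 h.
C(t) = C_in + (C₀ − C_in) e^(−t/τ). Set C = 0.392 and solve for t:
e^(−t/τ) = (C − C_in)/(C₀ − C_in) = (0.392 − 0)/(4.90 − 0) = 0.080000
t = −τ ln(…) = 29.565 × 2.5257 = 74.674 h.

74.7 h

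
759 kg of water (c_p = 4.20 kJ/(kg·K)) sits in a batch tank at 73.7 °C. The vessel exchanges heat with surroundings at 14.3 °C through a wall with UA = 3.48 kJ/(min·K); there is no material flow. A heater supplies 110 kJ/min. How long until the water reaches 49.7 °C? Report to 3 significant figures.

1820 min

M c_p dT/dt = −UA(T − T_amb) + Q̇.
τ = M c_p/UA = 916.03 min; T_ss = T_amb + Q̇/UA = 14.3 + 110/3.48 = 45.909 °C.
T(t) = T_ss + (T₀ − T_ss)e^(−t/τ); set T = 49.7:
t = −τ ln[(T − T_ss)/(T₀ − T_ss)] = −916.03 · ln(0.13640) = 1824.9 min.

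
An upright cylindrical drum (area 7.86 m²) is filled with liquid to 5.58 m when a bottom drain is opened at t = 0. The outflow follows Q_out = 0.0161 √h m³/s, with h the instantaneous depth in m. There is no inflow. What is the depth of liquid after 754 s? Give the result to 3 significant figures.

Unsteady balance on liquid volume: A dh/dt = −0.0161 √h.
This is separable: 2 d(√h)/dt = −0.0161/A, so √h = √h₀ − (0.0161/(2A)) t.
√h = √5.58 − 0.0161·754/(2·7.86) = 2.3622 − 0.77223 = 1.5900.
h = 1.5900² = 2.5280 m.

2.53 m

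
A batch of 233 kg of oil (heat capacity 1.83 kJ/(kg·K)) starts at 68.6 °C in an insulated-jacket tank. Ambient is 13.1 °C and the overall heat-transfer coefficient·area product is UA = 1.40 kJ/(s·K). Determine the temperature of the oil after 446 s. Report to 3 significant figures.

Lumped-capacitance energy balance: M c_p dT/dt = UA(T_amb − T).
dT/dt = (T_ss − T)/τ with T_ss = T_amb = 13.100 °C, τ = M c_p/UA = 233·1.83/1.40 = 304.56 s.
T approaches T_ss exponentially: T(t) = T_ss + (T₀ − T_ss) e^(−t/τ).
T(446) = 13.100 + (55.500)·0.23122 = 25.933 °C.

25.9 °C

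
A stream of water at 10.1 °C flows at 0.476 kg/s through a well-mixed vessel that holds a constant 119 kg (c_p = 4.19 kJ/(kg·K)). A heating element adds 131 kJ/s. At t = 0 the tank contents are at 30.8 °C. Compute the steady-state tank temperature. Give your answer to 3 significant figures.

M c_p dT/dt = ṁ c_p (T_in − T) + Q̇.
At steady state dT/dt = 0 ⇒ T_ss = T_in + Q̇/(ṁ c_p) = 10.1 + 131/(0.476·4.19) = 75.783 °C.

75.8 °C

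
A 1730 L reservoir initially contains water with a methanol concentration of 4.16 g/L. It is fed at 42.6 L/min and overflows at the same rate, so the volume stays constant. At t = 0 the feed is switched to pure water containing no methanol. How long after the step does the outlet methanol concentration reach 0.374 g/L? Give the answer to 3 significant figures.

97.8 min

Transient balance on the dissolved component: V dC/dt = Q(C_in − C), so τ = V/Q = 40.610 min.
C(t) = C_in + (C₀ − C_in) e^(−t/τ). Set C = 0.374 and solve for t:
e^(−t/τ) = (C − C_in)/(C₀ − C_in) = (0.374 − 0)/(4.16 − 0) = 0.089904
t = −τ ln(…) = 40.610 × 2.4090 = 97.831 min.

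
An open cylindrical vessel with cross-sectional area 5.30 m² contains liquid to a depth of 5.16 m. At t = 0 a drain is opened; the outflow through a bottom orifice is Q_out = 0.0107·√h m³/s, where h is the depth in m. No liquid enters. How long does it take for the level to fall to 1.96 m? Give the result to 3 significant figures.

With no inflow, A dh/dt = −0.0107 √h.
This is separable: 2 d(√h)/dt = −0.0107/A, so √h = √h₀ − (0.0107/(2A)) t.
t = 2A(√h₀ − √h)/0.0107 = 2·5.30·(√5.16 − √1.96)/0.0107
  = 10.600 × (2.2716 − 1.4000) / 0.0107 = 863.42 s.

863 s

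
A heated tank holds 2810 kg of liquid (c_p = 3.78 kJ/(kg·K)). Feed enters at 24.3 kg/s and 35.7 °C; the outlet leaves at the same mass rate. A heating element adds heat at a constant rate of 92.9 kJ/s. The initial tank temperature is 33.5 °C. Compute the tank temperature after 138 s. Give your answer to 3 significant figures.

35.7 °C

Heat balance on the well-mixed liquid: M c_p dT/dt = ṁ c_p (T_in − T) + 92.9.
Rearrange: dT/dt = (T_ss − T)/τ with τ = M/ṁ = 115.64 s and T_ss = T_in + Q̇/(ṁ c_p) = 36.711 °C.
Solution: T(t) = T_ss + (T₀ − T_ss) e^(−t/τ).
T(138) = 36.711 + (-3.2114)·e^(−138/115.64) = 36.711 + (-3.2114)·0.30319 = 35.738 °C.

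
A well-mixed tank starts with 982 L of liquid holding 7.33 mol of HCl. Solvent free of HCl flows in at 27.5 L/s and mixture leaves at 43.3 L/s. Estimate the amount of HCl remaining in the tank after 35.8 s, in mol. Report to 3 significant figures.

0.698 mol

Total volume: dV/dt = Q_in − Q_out = -15.800 L/s, so V(t) = 982 − 15.800 t and V(35.8) = 416.36 L.
Species balance (pure solvent in): dm/dt = −Q_out · m/V(t).
Separate: dm/m = −Q_out dt/V(t) ⇒ ln(m/m₀) = −(Q_out/(Q_in−Q_out)) ln(V/V₀).
m = m₀ (V₀/V)^(Q_out/(Q_in−Q_out)) = 7.33 × (982/416.36)^(-2.7405) = 0.69803 mol.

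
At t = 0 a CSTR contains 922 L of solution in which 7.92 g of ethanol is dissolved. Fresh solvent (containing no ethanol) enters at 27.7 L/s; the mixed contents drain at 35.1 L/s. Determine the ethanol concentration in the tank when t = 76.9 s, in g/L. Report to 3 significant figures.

0.000236 g/L

Total volume: dV/dt = Q_in − Q_out = -7.4000 L/s, so V(t) = 922 − 7.4000 t and V(76.9) = 352.94 L.
Solute balance: dm/dt = 0 − Q_out C = −Q_out m/V(t).
dm/m = −Q_out dt/(V₀ − 7.4000 t); integrating gives ln(m/m₀) = −(Q_out/(Q_in−Q_out)) ln(V/V₀).
m = m₀ (V₀/V)^(Q_out/(Q_in−Q_out)) = 7.92 × (922/352.94)^(-4.7432) = 0.083301 g.
C = m/V = 0.083301/352.94 = 0.00023602 g/L.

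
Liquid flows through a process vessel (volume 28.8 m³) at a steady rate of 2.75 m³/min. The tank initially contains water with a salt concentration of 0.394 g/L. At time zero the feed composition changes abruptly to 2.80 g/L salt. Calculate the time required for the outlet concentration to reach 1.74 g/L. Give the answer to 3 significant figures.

8.58 min

Species balance: V dC/dt = Q(C_in − C) ⇒ τ = V/Q = 10.473 min.
C(t) = C_in + (C₀ − C_in) e^(−t/τ). Set C = 1.74 and solve for t:
e^(−t/τ) = (C − C_in)/(C₀ − C_in) = (1.74 − 2.80)/(0.394 − 2.80) = 0.44057
t = −τ ln(…) = 10.473 × 0.81970 = 8.5845 min.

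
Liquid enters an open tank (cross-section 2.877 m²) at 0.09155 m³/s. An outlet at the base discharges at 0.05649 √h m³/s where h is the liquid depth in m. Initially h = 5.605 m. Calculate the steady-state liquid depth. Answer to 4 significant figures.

Accumulation of liquid (constant cross-section A): A dh/dt = Q_in − 0.05649 √h. At steady state dh/dt = 0:
Q_in = 0.05649 √h_ss ⇒ √h_ss = 0.09155/0.05649 = 1.62064.
h_ss = 1.62064² = 2.62648 m. (Since h₀ = 5.605 m > h_ss, the level will fall toward this value.)

2.626 m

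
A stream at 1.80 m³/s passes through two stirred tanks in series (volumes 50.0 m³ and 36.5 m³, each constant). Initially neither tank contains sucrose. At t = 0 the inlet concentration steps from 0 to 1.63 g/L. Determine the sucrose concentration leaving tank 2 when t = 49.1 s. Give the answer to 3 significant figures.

0.991 g/L

Time constants: τᵢ = Vᵢ/Q for each well-mixed tank.
τ₁ = 50.0/1.80 = 27.778 s; τ₂ = 36.5/1.80 = 20.278 s.
Tank 1: C₁ = C_in(1 − e^(−t/τ₁)). Tank 2 (τ₁ ≠ τ₂): C₂ = C_in[1 − (τ₁ e^(−t/τ₁) − τ₂ e^(−t/τ₂))/(τ₁ − τ₂)].
At t = 49.1: e^(−t/τ₁) = 0.17074, e^(−t/τ₂) = 0.088800.
C₂ = 1.63·[1 − (27.778·0.17074 − 20.278·0.088800)/(7.5000)] = 1.63·0.60771 = 0.99057 g/L.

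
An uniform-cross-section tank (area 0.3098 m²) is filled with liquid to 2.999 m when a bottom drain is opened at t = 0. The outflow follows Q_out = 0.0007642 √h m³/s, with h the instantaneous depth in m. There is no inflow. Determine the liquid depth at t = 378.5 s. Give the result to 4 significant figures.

1.600 m

Accumulation of liquid (constant cross-section A): A dh/dt = −0.0007642 √h.
∫ h^(−1/2) dh = −(0.0007642/A) ∫ dt, giving 2√h = 2√h₀ − (0.0007642/A) t.
√h = √2.999 − 0.0007642·378.5/(2·0.3098) = 1.73176 − 0.466833 = 1.26493.
h = 1.26493² = 1.60005 m.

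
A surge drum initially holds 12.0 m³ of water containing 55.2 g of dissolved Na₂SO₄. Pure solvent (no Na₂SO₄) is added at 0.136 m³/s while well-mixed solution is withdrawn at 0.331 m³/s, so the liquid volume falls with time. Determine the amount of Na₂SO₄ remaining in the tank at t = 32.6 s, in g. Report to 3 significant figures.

15.3 g

Total volume: dV/dt = Q_in − Q_out = -0.19500 m³/s, so V(t) = 12.0 − 0.19500 t and V(32.6) = 5.6430 m³.
Solute balance: dm/dt = 0 − Q_out C = −Q_out m/V(t).
dm/m = −Q_out dt/(V₀ − 0.19500 t); integrating gives ln(m/m₀) = −(Q_out/(Q_in−Q_out)) ln(V/V₀).
m = m₀ (V₀/V)^(Q_out/(Q_in−Q_out)) = 55.2 × (12.0/5.6430)^(-1.6974) = 15.337 g.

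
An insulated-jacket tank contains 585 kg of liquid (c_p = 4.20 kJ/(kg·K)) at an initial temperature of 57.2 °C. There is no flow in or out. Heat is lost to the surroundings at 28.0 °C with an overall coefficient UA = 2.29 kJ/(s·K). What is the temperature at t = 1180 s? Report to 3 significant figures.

M c_p dT/dt = −UA(T − T_amb).
dT/dt = (T_ss − T)/τ with T_ss = T_amb = 28.000 °C, τ = M c_p/UA = 585·4.20/2.29 = 1072.9 s.
This is linear first-order; T(t) = T_ss + (T₀ − T_ss) e^(−t/τ).
T(1180) = 28.000 + (29.200)·0.33294 = 37.722 °C.

37.7 °C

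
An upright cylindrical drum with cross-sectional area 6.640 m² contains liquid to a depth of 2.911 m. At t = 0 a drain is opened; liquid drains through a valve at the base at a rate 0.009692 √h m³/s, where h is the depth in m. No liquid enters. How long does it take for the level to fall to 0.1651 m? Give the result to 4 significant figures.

1781 s

Mass balance (ρ constant): A dh/dt = −0.009692 √h.
This is separable: 2 d(√h)/dt = −0.009692/A, so √h = √h₀ − (0.009692/(2A)) t.
t = 2A(√h₀ − √h)/0.009692 = 2·6.640·(√2.911 − √0.1651)/0.009692
  = 13.2800 × (1.70617 − 0.406325) / 0.009692 = 1781.04 s.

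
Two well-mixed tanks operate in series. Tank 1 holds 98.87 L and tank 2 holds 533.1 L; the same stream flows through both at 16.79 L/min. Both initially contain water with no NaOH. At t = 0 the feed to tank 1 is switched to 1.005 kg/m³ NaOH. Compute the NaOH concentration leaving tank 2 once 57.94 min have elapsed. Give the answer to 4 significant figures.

0.8061 kg/m³

Time constants: τᵢ = Vᵢ/Q for each well-mixed tank.
τ₁ = 98.87/16.79 = 5.88862 min; τ₂ = 533.1/16.79 = 31.7510 min.
Solving the cascade with C₁(0)=C₂(0)=0 gives C₂(t) = C_in[1 − (τ₁ e^(−t/τ₁) − τ₂ e^(−t/τ₂))/(τ₁ − τ₂)].
At t = 57.94: e^(−t/τ₁) = 5.33141e-05, e^(−t/τ₂) = 0.161246.
C₂ = 1.005·[1 − (5.88862·5.33141e-05 − 31.7510·0.161246)/(-25.8624)] = 1.005·0.802052 = 0.806062 kg/m³.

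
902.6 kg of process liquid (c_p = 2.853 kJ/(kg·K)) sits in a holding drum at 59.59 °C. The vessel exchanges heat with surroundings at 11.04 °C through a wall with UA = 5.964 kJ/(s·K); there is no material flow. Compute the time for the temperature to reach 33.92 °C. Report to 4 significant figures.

Lumped-capacitance energy balance: M c_p dT/dt = UA(T_amb − T).
τ = M c_p/UA = 431.777 s; T_ss = T_amb = 11.0400 °C.
T(t) = T_ss + (T₀ − T_ss)e^(−t/τ); set T = 33.92:
t = −τ ln[(T − T_ss)/(T₀ − T_ss)] = −431.777 · ln(0.471267) = 324.839 s.

324.8 s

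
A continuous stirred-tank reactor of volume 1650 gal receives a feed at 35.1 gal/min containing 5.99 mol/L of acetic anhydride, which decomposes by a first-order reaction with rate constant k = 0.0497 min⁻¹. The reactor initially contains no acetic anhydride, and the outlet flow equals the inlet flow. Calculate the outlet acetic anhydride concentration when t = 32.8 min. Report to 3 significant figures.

Species balance: V dC/dt = Q C_in − Q C − k V C.
This is linear with rate a = Q/V + k = 0.070973 min⁻¹.
C_ss = Q C_in/(Q + kV) = 1.7954 mol/L; C(t) = C_ss + (C₀ − C_ss) e^(−a t).
C(32.8) = 1.7954 + (-1.7954)·e^(−0.070973·32.8) = 1.7954 + (-1.7954)·0.097500 = 1.6203 mol/L.

1.62 mol/L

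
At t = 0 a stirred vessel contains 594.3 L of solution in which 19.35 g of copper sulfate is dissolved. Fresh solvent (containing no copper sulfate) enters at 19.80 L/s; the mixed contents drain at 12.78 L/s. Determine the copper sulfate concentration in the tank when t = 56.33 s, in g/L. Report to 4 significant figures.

Let m(t) be the amount of copper sulfate. Volume: V(t) = V₀ + (Q_in − Q_out) t = 594.3 + 7.02000 t; V(56.33) = 989.737 L.
No copper sulfate enters, so dm/dt = −Q_out · (m/V).
dm/m = −Q_out dt/(V₀ + 7.02000 t); integrating gives ln(m/m₀) = −(Q_out/(Q_in−Q_out)) ln(V/V₀).
m = m₀ (V₀/V)^(Q_out/(Q_in−Q_out)) = 19.35 × (594.3/989.737)^(1.82051) = 7.64561 g.
C = m/V = 7.64561/989.737 = 0.00772489 g/L.

0.007725 g/L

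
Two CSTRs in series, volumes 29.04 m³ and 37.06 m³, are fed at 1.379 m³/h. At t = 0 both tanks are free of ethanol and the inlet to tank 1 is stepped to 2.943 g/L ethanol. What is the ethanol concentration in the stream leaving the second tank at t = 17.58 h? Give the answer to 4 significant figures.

0.4973 g/L

Species balance on tank i: dCᵢ/dt = (Cᵢ₋₁ − Cᵢ)/τᵢ with τᵢ = Vᵢ/Q.
τ₁ = 29.04/1.379 = 21.0587 h; τ₂ = 37.06/1.379 = 26.8745 h.
Tank 1: C₁ = C_in(1 − e^(−t/τ₁)). Tank 2 (τ₁ ≠ τ₂): C₂ = C_in[1 − (τ₁ e^(−t/τ₁) − τ₂ e^(−t/τ₂))/(τ₁ − τ₂)].
At t = 17.58: e^(−t/τ₁) = 0.433958, e^(−t/τ₂) = 0.519883.
C₂ = 2.943·[1 − (21.0587·0.433958 − 26.8745·0.519883)/(-5.81581)] = 2.943·0.168984 = 0.497321 g/L.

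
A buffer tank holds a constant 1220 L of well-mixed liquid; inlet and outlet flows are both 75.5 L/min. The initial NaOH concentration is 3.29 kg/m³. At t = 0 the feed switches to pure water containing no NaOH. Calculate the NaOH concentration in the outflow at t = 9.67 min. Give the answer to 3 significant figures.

1.81 kg/m³

Unsteady species balance (constant V, well mixed): V dC/dt = Q(C_in − C).
So dC/dt = (C_in − C)/τ with τ = V/Q = 1220/75.5 = 16.159 min.
Integrating: C(t) = C_in + (C₀ − C_in) e^(−t/τ).
C(9.67) = 0 + (3.29 − 0)·e^(−9.67/16.159) = 0 + (3.2900)·0.54967 = 1.8084 kg/m³.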